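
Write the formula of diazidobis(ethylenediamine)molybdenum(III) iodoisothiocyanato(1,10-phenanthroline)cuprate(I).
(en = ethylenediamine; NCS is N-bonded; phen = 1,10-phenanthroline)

[Mo(en)2(N3)2][CuI(NCS)(phen)]

Cation [Mo…]: ligand charges -2, Mo(III) ⇒ ion charge 1+.
Anion [Cu…]: ligand charges -2, Cu(I) ⇒ ion charge 1−.
One 1+ cation balances one 1− anion.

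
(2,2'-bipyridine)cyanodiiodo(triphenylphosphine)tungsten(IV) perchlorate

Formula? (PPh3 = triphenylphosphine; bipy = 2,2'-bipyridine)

[W(bipy)(CN)I2(PPh3)]ClO4

Ligands: 2 iodo (I, -1), 1 cyano (CN, -1), 1 triphenylphosphine (PPh3, neutral), 1 2,2'-bipyridine (bipy, neutral). Ligand charge sum = -3.
Charge balance with perchlorate (-1) requires 1 complex ion per 1 perchlorate.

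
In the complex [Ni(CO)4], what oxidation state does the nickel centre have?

0

No counter-ion: the bracketed complex is neutral.
Ligand charges: 4×CO neutral; sum 0.
Ni + (0) = 0 ⇒ Ni is 0.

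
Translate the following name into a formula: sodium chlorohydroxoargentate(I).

Na[AgCl(OH)]

Ligands: 1 chloro (Cl, -1), 1 hydroxo (OH, -1). Ligand charge sum = -2.
With Ag in oxidation state +1, the complex ion is [Ag...]^1−.
Charge balance with sodium (+1) requires 1 complex ion per 1 sodium.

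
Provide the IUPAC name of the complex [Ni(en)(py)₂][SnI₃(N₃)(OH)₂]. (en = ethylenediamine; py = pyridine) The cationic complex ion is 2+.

The complex cation is given as 2+; its ligand charges sum to 0, so Ni = +2.
A 1:1 salt means the anion carries the equal and opposite charge, 2−.
Anion: ligand charges sum to -6; for the ion to be 2−, Sn = +4.

(ethylenediamine)bis(pyridine)nickel(II) azidodihydroxotriiodostannate(IV)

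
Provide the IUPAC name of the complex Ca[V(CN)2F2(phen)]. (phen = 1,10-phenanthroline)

The 1 calcium counter-ion carries a total charge of +2, so each complex ion is 2−.
Ligand charges: 2×fluoro (-1 each), 1×1,10-phenanthroline (neutral), 2×cyano (-1 each); total -4. So V + (-4) = 2−, giving V = +2.
Ligands are named alphabetically: cyano before fluoro before phenanthroline.
The complex ion is anionic, so vanadium takes the -ate form vanadate(II).

calcium dicyanodifluoro(1,10-phenanthroline)vanadate(II)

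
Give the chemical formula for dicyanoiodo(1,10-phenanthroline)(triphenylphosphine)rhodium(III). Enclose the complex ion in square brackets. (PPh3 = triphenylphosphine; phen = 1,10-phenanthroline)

[Rh(CN)2I(phen)(PPh3)]

Ligands: 1 triphenylphosphine (PPh3, neutral), 1 iodo (I, -1), 2 cyano (CN, -1), 1 1,10-phenanthroline (phen, neutral). Ligand charge sum = -3.
With Rh in oxidation state +3, the complex ion is [Rh...].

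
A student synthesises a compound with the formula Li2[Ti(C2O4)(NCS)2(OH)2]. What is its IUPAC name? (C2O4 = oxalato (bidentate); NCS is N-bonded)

lithium dihydroxodiisothiocyanatooxalatotitanate(IV)

The 2 lithium counter-ions carry a total charge of +2, so each complex ion is 2−.
Ligand charges: 1×oxalato (-2 each), 2×isothiocyanato (-1 each), 2×hydroxo (-1 each); total -6. So Ti + (-6) = 2−, giving Ti = +4.
Ligands are named alphabetically: hydroxo before isothiocyanato before oxalato.
The complex ion is anionic, so titanium takes the -ate form titanate(IV).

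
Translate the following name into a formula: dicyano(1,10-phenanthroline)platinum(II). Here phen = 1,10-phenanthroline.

[Pt(CN)2(phen)]

Ligands: 1 1,10-phenanthroline (phen, neutral), 2 cyano (CN, -1). Ligand charge sum = -2.
With Pt in oxidation state +2, the complex ion is [Pt...].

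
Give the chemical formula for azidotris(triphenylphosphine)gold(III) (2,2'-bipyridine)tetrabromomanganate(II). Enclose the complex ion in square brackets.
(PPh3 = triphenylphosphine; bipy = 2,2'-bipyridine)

[Au(N3)(PPh3)3][Mn(bipy)Br4]

Cation [Au…]: ligand charges -1, Au(III) ⇒ ion charge 2+.
Anion [Mn…]: ligand charges -4, Mn(II) ⇒ ion charge 2−.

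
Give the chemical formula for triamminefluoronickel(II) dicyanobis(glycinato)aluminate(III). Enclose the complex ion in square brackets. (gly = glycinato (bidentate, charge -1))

[NiF(NH3)3][Al(CN)2(gly)2]

Cation [Ni…]: ligand charges -1, Ni(II) ⇒ ion charge 1+.
Anion [Al…]: ligand charges -4, Al(III) ⇒ ion charge 1−.
One 1+ cation balances one 1− anion.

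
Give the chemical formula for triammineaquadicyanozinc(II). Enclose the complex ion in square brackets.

Ligands: 1 aqua (H2O, neutral), 3 ammine (NH3, neutral), 2 cyano (CN, -1). Ligand charge sum = -2.
With Zn in oxidation state +2, the complex ion is [Zn...].

[Zn(CN)2(H2O)(NH3)3]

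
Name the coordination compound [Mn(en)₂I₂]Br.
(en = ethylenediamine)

bis(ethylenediamine)diiodomanganese(III) bromide

The 1 bromide counter-ion carries a total charge of -1, so each complex ion is 1+.
Ligand charges: 2×iodo (-1 each), 2×ethylenediamine (neutral); total -2. So Mn + (-2) = 1+, giving Mn = +3.
Ligands are named alphabetically: ethylenediamine before iodo.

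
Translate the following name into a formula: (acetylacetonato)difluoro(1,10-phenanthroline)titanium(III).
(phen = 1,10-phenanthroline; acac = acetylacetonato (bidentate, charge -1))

Ligands: 1 1,10-phenanthroline (phen, neutral), 1 acetylacetonato (acac, -1), 2 fluoro (F, -1). Ligand charge sum = -3.
With Ti in oxidation state +3, the complex ion is [Ti...].

[Ti(acac)F2(phen)]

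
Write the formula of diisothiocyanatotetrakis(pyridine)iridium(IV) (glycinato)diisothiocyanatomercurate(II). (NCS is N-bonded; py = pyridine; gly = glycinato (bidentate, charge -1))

[Ir(NCS)2(py)4][Hg(gly)(NCS)2]2

Cation [Ir…]: ligand charges -2, Ir(IV) ⇒ ion charge 2+.
Anion [Hg…]: ligand charges -3, Hg(II) ⇒ ion charge 1−.
One 2+ cation requires 2 of the 1− anion.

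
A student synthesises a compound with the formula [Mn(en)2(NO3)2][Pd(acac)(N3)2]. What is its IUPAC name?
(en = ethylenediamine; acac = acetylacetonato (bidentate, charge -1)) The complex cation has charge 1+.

bis(ethylenediamine)dinitratomanganese(III) (acetylacetonato)diazidopalladate(II)

Both ions are complex: the cation is named first with the plain metal name, the anion second with the -ate form; each ion's ligands are alphabetised independently.
The complex cation is given as 1+; its ligand charges sum to -2, so Mn = +3.
A 1:1 salt means the anion carries the equal and opposite charge, 1−.
Anion: ligand charges sum to -3; for the ion to be 1−, Pd = +2.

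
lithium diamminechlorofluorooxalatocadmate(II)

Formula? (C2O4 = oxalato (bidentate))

Ligands: 1 oxalato (C2O4, -2), 2 ammine (NH3, neutral), 1 chloro (Cl, -1), 1 fluoro (F, -1). Ligand charge sum = -4.
With Cd in oxidation state +2, the complex ion is [Cd...]^2−.
Charge balance with lithium (+1) requires 1 complex ion per 2 lithium.

Li2[Cd(C2O4)ClF(NH3)2]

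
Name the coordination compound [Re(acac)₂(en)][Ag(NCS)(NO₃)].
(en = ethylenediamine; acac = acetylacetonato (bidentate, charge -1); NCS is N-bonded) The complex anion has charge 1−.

bis(acetylacetonato)(ethylenediamine)rhenium(III) isothiocyanatonitratoargentate(I)

Both ions are complex: the cation is named first with the plain metal name, the anion second with the -ate form; each ion's ligands are alphabetised independently.
The complex anion is given as 1−; its ligand charges sum to -2, so Ag = +1.
A 1:1 salt means the cation carries the equal and opposite charge, 1+.
Cation: ligand charges sum to -2; for the ion to be 1+, Re = +3.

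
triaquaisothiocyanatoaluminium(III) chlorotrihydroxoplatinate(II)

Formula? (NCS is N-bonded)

[Al(H2O)3(NCS)][PtCl(OH)3]

Cation [Al…]: ligand charges -1, Al(III) ⇒ ion charge 2+.
Anion [Pt…]: ligand charges -4, Pt(II) ⇒ ion charge 2−.
One 2+ cation balances one 2− anion.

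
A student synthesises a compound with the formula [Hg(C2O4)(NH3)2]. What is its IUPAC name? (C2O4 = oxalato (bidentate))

There is no counter-ion, so the complex is neutral overall.
Ligand charges: 2×ammine (neutral), 1×oxalato (-2 each); total -2. So Hg + (-2) = 0, giving Hg = +2.
Ligands are named alphabetically: ammine before oxalato.

diammineoxalatomercury(II)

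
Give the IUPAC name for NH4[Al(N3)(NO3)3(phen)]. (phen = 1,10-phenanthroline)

The 1 ammonium counter-ion carries a total charge of +1, so each complex ion is 1−.
Ligand charges: 1×1,10-phenanthroline (neutral), 3×nitrato (-1 each), 1×azido (-1 each); total -4. So Al + (-4) = 1−, giving Al = +3.
Ligands are named alphabetically: azido before nitrato before phenanthroline.
The complex ion is anionic, so aluminium takes the -ate form aluminate(III).

ammonium azidotrinitrato(1,10-phenanthroline)aluminate(III)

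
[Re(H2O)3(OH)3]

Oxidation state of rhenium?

+3

No counter-ion: the bracketed complex is neutral.
Ligand charges: 3×H2O neutral; 3×OH = -3; sum -3.
Re + (-3) = 0 ⇒ Re is +3.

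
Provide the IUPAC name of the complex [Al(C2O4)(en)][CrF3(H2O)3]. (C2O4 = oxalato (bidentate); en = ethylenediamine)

(ethylenediamine)oxalatoaluminium(III) triaquatrifluorochromate(II)

Both ions are complex: the cation is named first with the plain metal name, the anion second with the -ate form; each ion's ligands are alphabetised independently.
Aluminium is always +3 in its complexes; the cation's ligand charges sum to -2, so the complex cation is 1+.
A 1:1 salt means the anion carries the equal and opposite charge, 1−.
Anion: ligand charges sum to -3; for the ion to be 1−, Cr = +2.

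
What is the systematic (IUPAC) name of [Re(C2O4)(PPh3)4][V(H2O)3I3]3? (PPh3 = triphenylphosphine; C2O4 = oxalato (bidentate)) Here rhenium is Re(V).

oxalatotetrakis(triphenylphosphine)rhenium(V) triaquatriiodovanadate(II)

Both ions are complex: the cation is named first with the plain metal name, the anion second with the -ate form; each ion's ligands are alphabetised independently.
Re is given as +5; the cation's ligand charges sum to -2, so the complex cation is 3+.
With 3 anions per cation, each anion must be 3/3 = 1−.
Anion: ligand charges sum to -3; for the ion to be 1−, V = +2.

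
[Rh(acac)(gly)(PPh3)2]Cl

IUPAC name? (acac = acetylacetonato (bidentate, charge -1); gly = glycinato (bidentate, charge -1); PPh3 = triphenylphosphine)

(acetylacetonato)(glycinato)bis(triphenylphosphine)rhodium(III) chloride

The 1 chloride counter-ion carries a total charge of -1, so each complex ion is 1+.
Ligand charges: 1×acetylacetonato (-1 each), 1×glycinato (-1 each), 2×triphenylphosphine (neutral); total -2. So Rh + (-2) = 1+, giving Rh = +3.
Ligands are named alphabetically: acetylacetonato before glycinato before triphenylphosphine.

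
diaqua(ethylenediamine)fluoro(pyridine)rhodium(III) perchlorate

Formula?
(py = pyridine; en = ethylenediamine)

[Rh(en)F(H2O)2(py)](ClO4)2

Ligands: 1 fluoro (F, -1), 2 aqua (H2O, neutral), 1 pyridine (py, neutral), 1 ethylenediamine (en, neutral). Ligand charge sum = -1.
Charge balance with perchlorate (-1) requires 1 complex ion per 2 perchlorate.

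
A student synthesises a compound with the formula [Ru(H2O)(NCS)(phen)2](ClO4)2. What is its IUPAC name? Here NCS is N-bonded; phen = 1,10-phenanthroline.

The 2 perchlorate counter-ions carry a total charge of -2, so each complex ion is 2+.
Ligand charges: 1×aqua (neutral), 1×isothiocyanato (-1 each), 2×1,10-phenanthroline (neutral); total -1. So Ru + (-1) = 2+, giving Ru = +3.
Ligands are named alphabetically: aqua before isothiocyanato before phenanthroline.

aquaisothiocyanatobis(1,10-phenanthroline)ruthenium(III) perchlorate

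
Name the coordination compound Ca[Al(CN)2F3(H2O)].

The 1 calcium counter-ion carries a total charge of +2, so each complex ion is 2−.
Ligand charges: 3×fluoro (-1 each), 2×cyano (-1 each), 1×aqua (neutral); total -5. So Al + (-5) = 2−, giving Al = +3.
Ligands are named alphabetically: aqua before cyano before fluoro.
The complex ion is anionic, so aluminium takes the -ate form aluminate(III).

calcium aquadicyanotrifluoroaluminate(III)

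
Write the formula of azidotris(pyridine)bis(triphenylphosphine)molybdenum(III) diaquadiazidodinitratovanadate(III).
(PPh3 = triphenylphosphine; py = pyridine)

[Mo(N3)(PPh3)2(py)3][V(H2O)2(N3)2(NO3)2]2

Cation [Mo…]: ligand charges -1, Mo(III) ⇒ ion charge 2+.
Anion [V…]: ligand charges -4, V(III) ⇒ ion charge 1−.
One 2+ cation requires 2 of the 1− anion.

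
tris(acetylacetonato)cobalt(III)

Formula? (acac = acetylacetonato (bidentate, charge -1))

Ligands: 3 acetylacetonato (acac, -1). Ligand charge sum = -3.
With Co in oxidation state +3, the complex ion is [Co...].

[Co(acac)3]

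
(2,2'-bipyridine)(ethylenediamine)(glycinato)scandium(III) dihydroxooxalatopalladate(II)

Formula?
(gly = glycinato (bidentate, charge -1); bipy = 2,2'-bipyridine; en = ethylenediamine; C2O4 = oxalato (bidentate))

Cation [Sc…]: ligand charges -1, Sc(III) ⇒ ion charge 2+.
Anion [Pd…]: ligand charges -4, Pd(II) ⇒ ion charge 2−.

[Sc(bipy)(en)(gly)][Pd(C2O4)(OH)2]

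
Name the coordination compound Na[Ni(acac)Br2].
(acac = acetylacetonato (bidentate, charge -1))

The 1 sodium counter-ion carries a total charge of +1, so each complex ion is 1−.
Ligand charges: 1×acetylacetonato (-1 each), 2×bromo (-1 each); total -3. So Ni + (-3) = 1−, giving Ni = +2.
Ligands are named alphabetically: acetylacetonato before bromo.
The complex ion is anionic, so nickel takes the -ate form nickelate(II).

sodium (acetylacetonato)dibromonickelate(II)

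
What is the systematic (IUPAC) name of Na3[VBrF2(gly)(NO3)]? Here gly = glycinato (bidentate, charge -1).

The 3 sodium counter-ions carry a total charge of +3, so each complex ion is 3−.
Ligand charges: 2×fluoro (-1 each), 1×bromo (-1 each), 1×nitrato (-1 each), 1×glycinato (-1 each); total -5. So V + (-5) = 3−, giving V = +2.
Ligands are named alphabetically: bromo before fluoro before glycinato before nitrato.
The complex ion is anionic, so vanadium takes the -ate form vanadate(II).

sodium bromodifluoro(glycinato)nitratovanadate(II)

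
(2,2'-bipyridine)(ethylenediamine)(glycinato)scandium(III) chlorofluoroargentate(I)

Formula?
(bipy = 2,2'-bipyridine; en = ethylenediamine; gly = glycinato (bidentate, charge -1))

[Sc(bipy)(en)(gly)][AgClF]2

Cation [Sc…]: ligand charges -1, Sc(III) ⇒ ion charge 2+.
Anion [Ag…]: ligand charges -2, Ag(I) ⇒ ion charge 1−.
One 2+ cation requires 2 of the 1− anion.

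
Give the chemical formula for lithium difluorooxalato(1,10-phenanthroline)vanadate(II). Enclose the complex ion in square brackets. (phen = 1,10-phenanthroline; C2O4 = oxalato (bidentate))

Ligands: 2 fluoro (F, -1), 1 1,10-phenanthroline (phen, neutral), 1 oxalato (C2O4, -2). Ligand charge sum = -4.
With V in oxidation state +2, the complex ion is [V...]^2−.
Charge balance with lithium (+1) requires 1 complex ion per 2 lithium.

Li2[V(C2O4)F2(phen)]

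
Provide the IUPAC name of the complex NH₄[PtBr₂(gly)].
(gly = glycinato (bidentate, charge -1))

ammonium dibromo(glycinato)platinate(II)

The 1 ammonium counter-ion carries a total charge of +1, so each complex ion is 1−.
Ligand charges: 2×bromo (-1 each), 1×glycinato (-1 each); total -3. So Pt + (-3) = 1−, giving Pt = +2.
Ligands are named alphabetically: bromo before glycinato.
The complex ion is anionic, so platinum takes the -ate form platinate(II).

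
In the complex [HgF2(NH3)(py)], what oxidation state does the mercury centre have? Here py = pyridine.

No counter-ion: the bracketed complex is neutral.
Ligand charges: 1×py neutral; 1×NH3 neutral; 2×F = -2; sum -2.
Hg + (-2) = 0 ⇒ Hg is +2.

+2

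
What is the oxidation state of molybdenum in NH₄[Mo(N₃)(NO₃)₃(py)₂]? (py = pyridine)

1 ammonium outside the brackets (+1 each) → the complex ion is 1−.
Ligand charges: 2×py neutral; 1×N3 = -1; 3×NO3 = -3; sum -4.
Mo + (-4) = 1− ⇒ Mo is +3.

+3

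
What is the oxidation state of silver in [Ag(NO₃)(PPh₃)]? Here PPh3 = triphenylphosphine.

No counter-ion: the bracketed complex is neutral.
Ligand charges: 1×PPh3 neutral; 1×NO3 = -1; sum -1.
Ag + (-1) = 0 ⇒ Ag is +1.

+1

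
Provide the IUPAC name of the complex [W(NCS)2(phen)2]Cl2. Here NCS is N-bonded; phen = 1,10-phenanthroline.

diisothiocyanatobis(1,10-phenanthroline)tungsten(IV) chloride

The 2 chloride counter-ions carry a total charge of -2, so each complex ion is 2+.
Ligand charges: 2×isothiocyanato (-1 each), 2×1,10-phenanthroline (neutral); total -2. So W + (-2) = 2+, giving W = +4.
Ligands are named alphabetically: isothiocyanato before phenanthroline.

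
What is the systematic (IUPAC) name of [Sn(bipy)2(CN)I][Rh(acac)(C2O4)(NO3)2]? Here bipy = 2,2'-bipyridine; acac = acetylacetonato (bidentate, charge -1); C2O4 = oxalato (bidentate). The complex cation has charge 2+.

bis(2,2'-bipyridine)cyanoiodotin(IV) (acetylacetonato)dinitratooxalatorhodate(III)

Both ions are complex: the cation is named first with the plain metal name, the anion second with the -ate form; each ion's ligands are alphabetised independently.
The complex cation is given as 2+; its ligand charges sum to -2, so Sn = +4.
A 1:1 salt means the anion carries the equal and opposite charge, 2−.
Anion: ligand charges sum to -5; for the ion to be 2−, Rh = +3.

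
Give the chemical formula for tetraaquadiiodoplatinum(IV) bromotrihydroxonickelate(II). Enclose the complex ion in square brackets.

Cation [Pt…]: ligand charges -2, Pt(IV) ⇒ ion charge 2+.
Anion [Ni…]: ligand charges -4, Ni(II) ⇒ ion charge 2−.
One 2+ cation balances one 2− anion.

[Pt(H2O)4I2][NiBr(OH)3]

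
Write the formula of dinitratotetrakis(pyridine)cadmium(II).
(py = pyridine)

[Cd(NO3)2(py)4]

Ligands: 4 pyridine (py, neutral), 2 nitrato (NO3, -1). Ligand charge sum = -2.
With Cd in oxidation state +2, the complex ion is [Cd...].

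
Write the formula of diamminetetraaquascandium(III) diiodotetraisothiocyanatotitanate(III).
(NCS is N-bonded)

[Sc(H2O)4(NH3)2][TiI2(NCS)4]

Cation [Sc…]: ligand charges 0, Sc(III) ⇒ ion charge 3+.
Anion [Ti…]: ligand charges -6, Ti(III) ⇒ ion charge 3−.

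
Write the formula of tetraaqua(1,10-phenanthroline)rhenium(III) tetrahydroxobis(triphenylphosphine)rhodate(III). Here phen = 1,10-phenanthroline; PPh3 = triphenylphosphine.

Cation [Re…]: ligand charges 0, Re(III) ⇒ ion charge 3+.
Anion [Rh…]: ligand charges -4, Rh(III) ⇒ ion charge 1−.
One 3+ cation requires 3 of the 1− anion.

[Re(H2O)4(phen)][Rh(OH)4(PPh3)2]3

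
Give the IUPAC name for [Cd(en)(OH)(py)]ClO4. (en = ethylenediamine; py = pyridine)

The 1 perchlorate counter-ion carries a total charge of -1, so each complex ion is 1+.
Ligand charges: 1×ethylenediamine (neutral), 1×hydroxo (-1 each), 1×pyridine (neutral); total -1. So Cd + (-1) = 1+, giving Cd = +2.
Ligands are named alphabetically: ethylenediamine before hydroxo before pyridine.

(ethylenediamine)hydroxo(pyridine)cadmium(II) perchlorate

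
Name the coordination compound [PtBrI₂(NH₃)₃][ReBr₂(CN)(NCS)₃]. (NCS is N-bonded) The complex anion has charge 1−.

triamminebromodiiodoplatinum(IV) dibromocyanotriisothiocyanatorhenate(V)

Both ions are complex: the cation is named first with the plain metal name, the anion second with the -ate form; each ion's ligands are alphabetised independently.
The complex anion is given as 1−; its ligand charges sum to -6, so Re = +5.
A 1:1 salt means the cation carries the equal and opposite charge, 1+.
Cation: ligand charges sum to -3; for the ion to be 1+, Pt = +4.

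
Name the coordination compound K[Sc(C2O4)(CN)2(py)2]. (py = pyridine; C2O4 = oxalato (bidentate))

potassium dicyanooxalatobis(pyridine)scandate(III)

The 1 potassium counter-ion carries a total charge of +1, so each complex ion is 1−.
Ligand charges: 2×cyano (-1 each), 2×pyridine (neutral), 1×oxalato (-2 each); total -4. So Sc + (-4) = 1−, giving Sc = +3.
The complex ion is anionic, so scandium takes the -ate form scandate(III).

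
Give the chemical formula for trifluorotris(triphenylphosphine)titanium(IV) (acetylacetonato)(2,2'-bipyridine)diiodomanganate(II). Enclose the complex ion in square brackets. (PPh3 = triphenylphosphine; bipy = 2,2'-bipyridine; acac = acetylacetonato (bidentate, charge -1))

Cation [Ti…]: ligand charges -3, Ti(IV) ⇒ ion charge 1+.
Anion [Mn…]: ligand charges -3, Mn(II) ⇒ ion charge 1−.
One 1+ cation balances one 1− anion.

[TiF3(PPh3)3][Mn(acac)(bipy)I2]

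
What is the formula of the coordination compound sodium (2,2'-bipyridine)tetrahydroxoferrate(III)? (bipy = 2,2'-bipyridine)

Ligands: 4 hydroxo (OH, -1), 1 2,2'-bipyridine (bipy, neutral). Ligand charge sum = -4.
With Fe in oxidation state +3, the complex ion is [Fe...]^1−.
Charge balance with sodium (+1) requires 1 complex ion per 1 sodium.

Na[Fe(bipy)(OH)4]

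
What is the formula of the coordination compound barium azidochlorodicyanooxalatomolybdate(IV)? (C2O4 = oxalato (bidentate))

Ba[Mo(C2O4)Cl(CN)2(N3)]

Ligands: 1 chloro (Cl, -1), 1 azido (N3, -1), 2 cyano (CN, -1), 1 oxalato (C2O4, -2). Ligand charge sum = -6.
With Mo in oxidation state +4, the complex ion is [Mo...]^2−.
Charge balance with barium (+2) requires 1 complex ion per 1 barium.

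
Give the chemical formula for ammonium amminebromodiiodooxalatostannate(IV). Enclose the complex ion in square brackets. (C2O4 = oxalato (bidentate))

Ligands: 2 iodo (I, -1), 1 oxalato (C2O4, -2), 1 ammine (NH3, neutral), 1 bromo (Br, -1). Ligand charge sum = -5.
With Sn in oxidation state +4, the complex ion is [Sn...]^1−.
Charge balance with ammonium (+1) requires 1 complex ion per 1 ammonium.

NH4[SnBr(C2O4)I2(NH3)]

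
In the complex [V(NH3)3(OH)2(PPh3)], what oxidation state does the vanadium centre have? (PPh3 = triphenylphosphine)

+2

No counter-ion: the bracketed complex is neutral.
Ligand charges: 3×NH3 neutral; 2×OH = -2; 1×PPh3 neutral; sum -2.
V + (-2) = 0 ⇒ V is +2.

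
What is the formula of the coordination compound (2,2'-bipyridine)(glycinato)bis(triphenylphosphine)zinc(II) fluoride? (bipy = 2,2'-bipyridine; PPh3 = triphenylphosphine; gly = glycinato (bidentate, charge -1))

Ligands: 1 2,2'-bipyridine (bipy, neutral), 2 triphenylphosphine (PPh3, neutral), 1 glycinato (gly, -1). Ligand charge sum = -1.
With Zn in oxidation state +2, the complex ion is [Zn...]^1+.
Charge balance with fluoride (-1) requires 1 complex ion per 1 fluoride.

[Zn(bipy)(gly)(PPh3)2]F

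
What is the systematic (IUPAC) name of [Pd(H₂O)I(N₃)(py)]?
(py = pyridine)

aquaazidoiodo(pyridine)palladium(II)

There is no counter-ion, so the complex is neutral overall.
Ligand charges: 1×pyridine (neutral), 1×azido (-1 each), 1×iodo (-1 each), 1×aqua (neutral); total -2. So Pd + (-2) = 0, giving Pd = +2.
Ligands are named alphabetically: aqua before azido before iodo before pyridine.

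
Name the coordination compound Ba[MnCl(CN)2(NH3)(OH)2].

The 1 barium counter-ion carries a total charge of +2, so each complex ion is 2−.
Ligand charges: 2×cyano (-1 each), 1×chloro (-1 each), 2×hydroxo (-1 each), 1×ammine (neutral); total -5. So Mn + (-5) = 2−, giving Mn = +3.
Ligands are named alphabetically: ammine before chloro before cyano before hydroxo.
The complex ion is anionic, so manganese takes the -ate form manganate(III).

barium amminechlorodicyanodihydroxomanganate(III)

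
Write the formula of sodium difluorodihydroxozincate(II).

Na2[ZnF2(OH)2]

Ligands: 2 hydroxo (OH, -1), 2 fluoro (F, -1). Ligand charge sum = -4.
With Zn in oxidation state +2, the complex ion is [Zn...]^2−.
Charge balance with sodium (+1) requires 1 complex ion per 2 sodium.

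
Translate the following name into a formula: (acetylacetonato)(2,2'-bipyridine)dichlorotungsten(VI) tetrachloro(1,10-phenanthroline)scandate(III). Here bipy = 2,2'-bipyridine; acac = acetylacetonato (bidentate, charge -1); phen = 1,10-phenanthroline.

Cation [W…]: ligand charges -3, W(VI) ⇒ ion charge 3+.
Anion [Sc…]: ligand charges -4, Sc(III) ⇒ ion charge 1−.

[W(acac)(bipy)Cl2][ScCl4(phen)]3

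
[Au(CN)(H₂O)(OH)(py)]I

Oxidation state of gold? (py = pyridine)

+3

1 iodide outside the brackets (-1 each) → the complex ion is 1+.
Ligand charges: 1×OH = -1; 1×CN = -1; 1×py neutral; 1×H2O neutral; sum -2.
Au + (-2) = 1+ ⇒ Au is +3.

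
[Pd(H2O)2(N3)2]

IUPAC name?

There is no counter-ion, so the complex is neutral overall.
Ligand charges: 2×azido (-1 each), 2×aqua (neutral); total -2. So Pd + (-2) = 0, giving Pd = +2.
Ligands are named alphabetically: aqua before azido.

diaquadiazidopalladium(II)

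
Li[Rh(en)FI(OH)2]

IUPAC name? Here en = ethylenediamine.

lithium (ethylenediamine)fluorodihydroxoiodorhodate(III)

The 1 lithium counter-ion carries a total charge of +1, so each complex ion is 1−.
Ligand charges: 2×hydroxo (-1 each), 1×fluoro (-1 each), 1×iodo (-1 each), 1×ethylenediamine (neutral); total -4. So Rh + (-4) = 1−, giving Rh = +3.
The complex ion is anionic, so rhodium takes the -ate form rhodate(III).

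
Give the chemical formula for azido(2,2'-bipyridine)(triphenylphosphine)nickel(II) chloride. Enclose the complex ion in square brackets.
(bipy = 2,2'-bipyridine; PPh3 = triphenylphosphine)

Ligands: 1 2,2'-bipyridine (bipy, neutral), 1 azido (N3, -1), 1 triphenylphosphine (PPh3, neutral). Ligand charge sum = -1.
With Ni in oxidation state +2, the complex ion is [Ni...]^1+.
Charge balance with chloride (-1) requires 1 complex ion per 1 chloride.

[Ni(bipy)(N3)(PPh3)]Cl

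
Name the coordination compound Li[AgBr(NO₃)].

The 1 lithium counter-ion carries a total charge of +1, so each complex ion is 1−.
Ligand charges: 1×nitrato (-1 each), 1×bromo (-1 each); total -2. So Ag + (-2) = 1−, giving Ag = +1.
Ligands are named alphabetically: bromo before nitrato.
The complex ion is anionic, so silver takes the -ate form argentate(I).

lithium bromonitratoargentate(I)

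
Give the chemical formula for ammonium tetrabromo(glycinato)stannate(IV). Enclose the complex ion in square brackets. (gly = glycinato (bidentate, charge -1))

NH4[SnBr4(gly)]

Ligands: 4 bromo (Br, -1), 1 glycinato (gly, -1). Ligand charge sum = -5.
Charge balance with ammonium (+1) requires 1 complex ion per 1 ammonium.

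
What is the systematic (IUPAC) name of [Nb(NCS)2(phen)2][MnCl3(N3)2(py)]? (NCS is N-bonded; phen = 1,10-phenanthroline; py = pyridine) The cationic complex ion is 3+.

diisothiocyanatobis(1,10-phenanthroline)niobium(V) diazidotrichloro(pyridine)manganate(II)

Both ions are complex: the cation is named first with the plain metal name, the anion second with the -ate form; each ion's ligands are alphabetised independently.
The complex cation is given as 3+; its ligand charges sum to -2, so Nb = +5.
A 1:1 salt means the anion carries the equal and opposite charge, 3−.
Anion: ligand charges sum to -5; for the ion to be 3−, Mn = +2.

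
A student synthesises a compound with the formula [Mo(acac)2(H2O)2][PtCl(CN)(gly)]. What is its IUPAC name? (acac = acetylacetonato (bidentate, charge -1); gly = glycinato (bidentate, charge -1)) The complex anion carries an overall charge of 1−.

bis(acetylacetonato)diaquamolybdenum(III) chlorocyano(glycinato)platinate(II)

The complex anion is given as 1−; its ligand charges sum to -3, so Pt = +2.
A 1:1 salt means the cation carries the equal and opposite charge, 1+.
Cation: ligand charges sum to -2; for the ion to be 1+, Mo = +3.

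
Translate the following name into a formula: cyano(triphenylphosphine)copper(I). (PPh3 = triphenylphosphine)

Ligands: 1 triphenylphosphine (PPh3, neutral), 1 cyano (CN, -1). Ligand charge sum = -1.
With Cu in oxidation state +1, the complex ion is [Cu...].

[Cu(CN)(PPh3)]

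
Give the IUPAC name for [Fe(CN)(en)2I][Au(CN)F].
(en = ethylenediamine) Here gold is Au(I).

Au is given as +1; the anion's ligand charges sum to -2, so the complex anion is 1−.
A 1:1 salt means the cation carries the equal and opposite charge, 1+.
Cation: ligand charges sum to -2; for the ion to be 1+, Fe = +3.

cyanobis(ethylenediamine)iodoiron(III) cyanofluoroaurate(I)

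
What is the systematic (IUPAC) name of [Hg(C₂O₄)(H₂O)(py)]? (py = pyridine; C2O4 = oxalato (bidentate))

aquaoxalato(pyridine)mercury(II)

There is no counter-ion, so the complex is neutral overall.
Ligand charges: 1×aqua (neutral), 1×pyridine (neutral), 1×oxalato (-2 each); total -2. So Hg + (-2) = 0, giving Hg = +2.
Ligands are named alphabetically: aqua before oxalato before pyridine.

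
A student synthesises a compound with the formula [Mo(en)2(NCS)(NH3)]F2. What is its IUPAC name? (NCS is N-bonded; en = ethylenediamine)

The 2 fluoride counter-ions carry a total charge of -2, so each complex ion is 2+.
Ligand charges: 1×ammine (neutral), 1×isothiocyanato (-1 each), 2×ethylenediamine (neutral); total -1. So Mo + (-1) = 2+, giving Mo = +3.
Ligands are named alphabetically: ammine before ethylenediamine before isothiocyanato.

amminebis(ethylenediamine)isothiocyanatomolybdenum(III) fluoride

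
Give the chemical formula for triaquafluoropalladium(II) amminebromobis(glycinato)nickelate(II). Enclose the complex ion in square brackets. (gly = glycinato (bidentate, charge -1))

[PdF(H2O)3][NiBr(gly)2(NH3)]

Cation [Pd…]: ligand charges -1, Pd(II) ⇒ ion charge 1+.
Anion [Ni…]: ligand charges -3, Ni(II) ⇒ ion charge 1−.
One 1+ cation balances one 1− anion.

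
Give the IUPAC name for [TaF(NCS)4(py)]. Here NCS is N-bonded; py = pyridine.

There is no counter-ion, so the complex is neutral overall.
Ligand charges: 4×isothiocyanato (-1 each), 1×fluoro (-1 each), 1×pyridine (neutral); total -5. So Ta + (-5) = 0, giving Ta = +5.
Ligands are named alphabetically: fluoro before isothiocyanato before pyridine.

fluorotetraisothiocyanato(pyridine)tantalum(V)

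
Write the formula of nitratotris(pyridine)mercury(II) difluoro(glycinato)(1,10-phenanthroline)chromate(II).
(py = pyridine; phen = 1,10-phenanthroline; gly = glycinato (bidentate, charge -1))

[Hg(NO3)(py)3][CrF2(gly)(phen)]

Cation [Hg…]: ligand charges -1, Hg(II) ⇒ ion charge 1+.
Anion [Cr…]: ligand charges -3, Cr(II) ⇒ ion charge 1−.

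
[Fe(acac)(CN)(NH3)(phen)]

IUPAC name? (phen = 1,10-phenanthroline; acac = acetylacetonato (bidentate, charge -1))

There is no counter-ion, so the complex is neutral overall.
Ligand charges: 1×1,10-phenanthroline (neutral), 1×acetylacetonato (-1 each), 1×ammine (neutral), 1×cyano (-1 each); total -2. So Fe + (-2) = 0, giving Fe = +2.
Ligands are named alphabetically: acetylacetonato before ammine before cyano before phenanthroline.

(acetylacetonato)amminecyano(1,10-phenanthroline)iron(II)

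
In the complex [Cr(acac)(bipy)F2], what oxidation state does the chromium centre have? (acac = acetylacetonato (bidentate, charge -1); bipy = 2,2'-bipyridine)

+3

No counter-ion: the bracketed complex is neutral.
Ligand charges: 1×acac = -1; 2×F = -2; 1×bipy neutral; sum -3.
Cr + (-3) = 0 ⇒ Cr is +3.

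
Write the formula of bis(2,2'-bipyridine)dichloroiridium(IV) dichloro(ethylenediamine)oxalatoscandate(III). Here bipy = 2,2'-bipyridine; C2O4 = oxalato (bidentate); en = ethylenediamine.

Cation [Ir…]: ligand charges -2, Ir(IV) ⇒ ion charge 2+.
Anion [Sc…]: ligand charges -4, Sc(III) ⇒ ion charge 1−.
One 2+ cation requires 2 of the 1− anion.

[Ir(bipy)2Cl2][Sc(C2O4)Cl2(en)]2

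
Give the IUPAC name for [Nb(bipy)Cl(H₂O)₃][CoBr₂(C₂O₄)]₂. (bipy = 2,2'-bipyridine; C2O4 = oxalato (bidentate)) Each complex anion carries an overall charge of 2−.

triaqua(2,2'-bipyridine)chloroniobium(V) dibromooxalatocobaltate(II)

Both ions are complex: the cation is named first with the plain metal name, the anion second with the -ate form; each ion's ligands are alphabetised independently.
The complex anion is given as 2−; its ligand charges sum to -4, so Co = +2.
With 2 anions per cation, the cation must be 2×2 = 4+.
Cation: ligand charges sum to -1; for the ion to be 4+, Nb = +5.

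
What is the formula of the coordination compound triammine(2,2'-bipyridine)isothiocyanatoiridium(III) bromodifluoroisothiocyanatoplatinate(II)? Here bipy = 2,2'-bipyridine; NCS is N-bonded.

[Ir(bipy)(NCS)(NH3)3][PtBrF2(NCS)]

Cation [Ir…]: ligand charges -1, Ir(III) ⇒ ion charge 2+.
Anion [Pt…]: ligand charges -4, Pt(II) ⇒ ion charge 2−.
One 2+ cation balances one 2− anion.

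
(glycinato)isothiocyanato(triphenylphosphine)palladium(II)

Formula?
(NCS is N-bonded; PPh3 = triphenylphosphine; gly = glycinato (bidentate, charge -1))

Ligands: 1 isothiocyanato (NCS, -1), 1 triphenylphosphine (PPh3, neutral), 1 glycinato (gly, -1). Ligand charge sum = -2.
With Pd in oxidation state +2, the complex ion is [Pd...].

[Pd(gly)(NCS)(PPh3)]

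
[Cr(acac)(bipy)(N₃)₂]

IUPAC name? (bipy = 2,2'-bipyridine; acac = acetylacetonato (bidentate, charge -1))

(acetylacetonato)diazido(2,2'-bipyridine)chromium(III)

There is no counter-ion, so the complex is neutral overall.
Ligand charges: 2×azido (-1 each), 1×2,2'-bipyridine (neutral), 1×acetylacetonato (-1 each); total -3. So Cr + (-3) = 0, giving Cr = +3.
Ligands are named alphabetically: acetylacetonato before azido before bipyridine.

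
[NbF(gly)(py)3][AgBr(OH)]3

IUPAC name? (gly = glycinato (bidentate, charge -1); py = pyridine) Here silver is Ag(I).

fluoro(glycinato)tris(pyridine)niobium(V) bromohydroxoargentate(I)

Ag is given as +1; the anion's ligand charges sum to -2, so the complex anion is 1−.
With 3 anions per cation, the cation must be 3×1 = 3+.
Cation: ligand charges sum to -2; for the ion to be 3+, Nb = +5.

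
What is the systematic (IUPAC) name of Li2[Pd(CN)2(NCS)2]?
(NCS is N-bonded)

lithium dicyanodiisothiocyanatopalladate(II)

The 2 lithium counter-ions carry a total charge of +2, so each complex ion is 2−.
Ligand charges: 2×isothiocyanato (-1 each), 2×cyano (-1 each); total -4. So Pd + (-4) = 2−, giving Pd = +2.
The complex ion is anionic, so palladium takes the -ate form palladate(II).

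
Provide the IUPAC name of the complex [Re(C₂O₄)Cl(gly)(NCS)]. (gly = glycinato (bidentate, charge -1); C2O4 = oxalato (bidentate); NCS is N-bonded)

There is no counter-ion, so the complex is neutral overall.
Ligand charges: 1×glycinato (-1 each), 1×oxalato (-2 each), 1×isothiocyanato (-1 each), 1×chloro (-1 each); total -5. So Re + (-5) = 0, giving Re = +5.
Ligands are named alphabetically: chloro before glycinato before isothiocyanato before oxalato.

chloro(glycinato)isothiocyanatooxalatorhenium(V)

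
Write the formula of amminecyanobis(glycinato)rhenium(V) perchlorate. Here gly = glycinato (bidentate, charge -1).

[Re(CN)(gly)2(NH3)](ClO4)2

Ligands: 1 ammine (NH3, neutral), 2 glycinato (gly, -1), 1 cyano (CN, -1). Ligand charge sum = -3.
With Re in oxidation state +5, the complex ion is [Re...]^2+.
Charge balance with perchlorate (-1) requires 1 complex ion per 2 perchlorate.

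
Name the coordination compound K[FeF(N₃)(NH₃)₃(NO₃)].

potassium triammineazidofluoronitratoferrate(II)

The 1 potassium counter-ion carries a total charge of +1, so each complex ion is 1−.
Ligand charges: 1×nitrato (-1 each), 1×fluoro (-1 each), 1×azido (-1 each), 3×ammine (neutral); total -3. So Fe + (-3) = 1−, giving Fe = +2.
The complex ion is anionic, so iron takes the -ate form ferrate(II).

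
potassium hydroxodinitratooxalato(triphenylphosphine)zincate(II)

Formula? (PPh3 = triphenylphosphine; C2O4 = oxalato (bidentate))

K3[Zn(C2O4)(NO3)2(OH)(PPh3)]

Ligands: 1 hydroxo (OH, -1), 2 nitrato (NO3, -1), 1 triphenylphosphine (PPh3, neutral), 1 oxalato (C2O4, -2). Ligand charge sum = -5.
With Zn in oxidation state +2, the complex ion is [Zn...]^3−.
Charge balance with potassium (+1) requires 1 complex ion per 3 potassium.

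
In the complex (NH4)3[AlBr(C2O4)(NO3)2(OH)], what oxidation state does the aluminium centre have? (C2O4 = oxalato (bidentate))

+3

3 ammonium outside the brackets (+1 each) → the complex ion is 3−.
Ligand charges: 1×Br = -1; 1×C2O4 = -2; 2×NO3 = -2; 1×OH = -1; sum -6.
Al + (-6) = 3− ⇒ Al is +3.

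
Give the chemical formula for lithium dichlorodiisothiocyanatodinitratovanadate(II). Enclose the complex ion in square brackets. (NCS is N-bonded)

Li4[VCl2(NCS)2(NO3)2]

Ligands: 2 isothiocyanato (NCS, -1), 2 chloro (Cl, -1), 2 nitrato (NO3, -1). Ligand charge sum = -6.
Charge balance with lithium (+1) requires 1 complex ion per 4 lithium.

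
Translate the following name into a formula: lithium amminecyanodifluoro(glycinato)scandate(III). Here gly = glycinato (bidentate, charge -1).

Li[Sc(CN)F2(gly)(NH3)]

Ligands: 1 glycinato (gly, -1), 1 cyano (CN, -1), 1 ammine (NH3, neutral), 2 fluoro (F, -1). Ligand charge sum = -4.
Charge balance with lithium (+1) requires 1 complex ion per 1 lithium.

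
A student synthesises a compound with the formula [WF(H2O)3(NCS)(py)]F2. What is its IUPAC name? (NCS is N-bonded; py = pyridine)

triaquafluoroisothiocyanato(pyridine)tungsten(IV) fluoride

The 2 fluoride counter-ions carry a total charge of -2, so each complex ion is 2+.
Ligand charges: 1×isothiocyanato (-1 each), 3×aqua (neutral), 1×pyridine (neutral), 1×fluoro (-1 each); total -2. So W + (-2) = 2+, giving W = +4.
Ligands are named alphabetically: aqua before fluoro before isothiocyanato before pyridine.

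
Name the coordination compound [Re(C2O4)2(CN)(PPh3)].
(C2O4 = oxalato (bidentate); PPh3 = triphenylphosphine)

There is no counter-ion, so the complex is neutral overall.
Ligand charges: 2×oxalato (-2 each), 1×cyano (-1 each), 1×triphenylphosphine (neutral); total -5. So Re + (-5) = 0, giving Re = +5.
Ligands are named alphabetically: cyano before oxalato before triphenylphosphine.

cyanodioxalato(triphenylphosphine)rhenium(V)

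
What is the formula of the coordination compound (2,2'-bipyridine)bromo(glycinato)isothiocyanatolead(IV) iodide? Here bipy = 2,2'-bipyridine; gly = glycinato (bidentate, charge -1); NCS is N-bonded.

Ligands: 1 bromo (Br, -1), 1 2,2'-bipyridine (bipy, neutral), 1 glycinato (gly, -1), 1 isothiocyanato (NCS, -1). Ligand charge sum = -3.
With Pb in oxidation state +4, the complex ion is [Pb...]^1+.
Charge balance with iodide (-1) requires 1 complex ion per 1 iodide.

[Pb(bipy)Br(gly)(NCS)]I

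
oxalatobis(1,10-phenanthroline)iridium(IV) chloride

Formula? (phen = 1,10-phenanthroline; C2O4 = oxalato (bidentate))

[Ir(C2O4)(phen)2]Cl2

Ligands: 2 1,10-phenanthroline (phen, neutral), 1 oxalato (C2O4, -2). Ligand charge sum = -2.
With Ir in oxidation state +4, the complex ion is [Ir...]^2+.
Charge balance with chloride (-1) requires 1 complex ion per 2 chloride.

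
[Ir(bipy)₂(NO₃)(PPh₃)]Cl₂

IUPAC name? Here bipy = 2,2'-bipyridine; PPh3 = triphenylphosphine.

bis(2,2'-bipyridine)nitrato(triphenylphosphine)iridium(III) chloride

The 2 chloride counter-ions carry a total charge of -2, so each complex ion is 2+.
Ligand charges: 2×2,2'-bipyridine (neutral), 1×triphenylphosphine (neutral), 1×nitrato (-1 each); total -1. So Ir + (-1) = 2+, giving Ir = +3.
Ligands are named alphabetically: bipyridine before nitrato before triphenylphosphine.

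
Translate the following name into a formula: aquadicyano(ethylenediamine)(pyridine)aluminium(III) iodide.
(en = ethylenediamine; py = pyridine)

Ligands: 2 cyano (CN, -1), 1 ethylenediamine (en, neutral), 1 pyridine (py, neutral), 1 aqua (H2O, neutral). Ligand charge sum = -2.
Charge balance with iodide (-1) requires 1 complex ion per 1 iodide.

[Al(CN)2(en)(H2O)(py)]I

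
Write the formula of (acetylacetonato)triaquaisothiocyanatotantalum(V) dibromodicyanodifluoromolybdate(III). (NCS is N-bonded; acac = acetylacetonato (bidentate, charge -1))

Cation [Ta…]: ligand charges -2, Ta(V) ⇒ ion charge 3+.
Anion [Mo…]: ligand charges -6, Mo(III) ⇒ ion charge 3−.
One 3+ cation balances one 3− anion.

[Ta(acac)(H2O)3(NCS)][MoBr2(CN)2F2]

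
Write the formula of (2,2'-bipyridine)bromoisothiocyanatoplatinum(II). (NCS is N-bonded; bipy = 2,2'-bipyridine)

Ligands: 1 bromo (Br, -1), 1 isothiocyanato (NCS, -1), 1 2,2'-bipyridine (bipy, neutral). Ligand charge sum = -2.
With Pt in oxidation state +2, the complex ion is [Pt...].

[Pt(bipy)Br(NCS)]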